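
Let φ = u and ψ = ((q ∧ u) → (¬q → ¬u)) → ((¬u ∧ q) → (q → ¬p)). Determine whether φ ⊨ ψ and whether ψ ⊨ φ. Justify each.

[⇒] Assume the antecedent. If q is true, the antecedent forces (q = T, u = T, p = F) or (q = T, u = T, p = T), and the consequent holds there. If q is false, the consequent reduces to true regardless of the other variables. Either way the consequent holds.

[⇐] This fails. Under q = F, u = F, p = F, the left side is false but the right side is true.

Only the forward implication holds.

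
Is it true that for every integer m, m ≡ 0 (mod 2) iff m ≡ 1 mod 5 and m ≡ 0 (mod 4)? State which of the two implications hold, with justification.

Only the reverse direction holds.

[⇒] This fails: m = 0 gives 0 ≡ 0 (mod 2) but 0 ≡ 0 (mod 5), so the conjunction on the right does not hold.

[⇐] Conversely, if m ≡ 1 (mod 5) and m ≡ 0 (mod 4), then by the Chinese remainder theorem m ≡ 16 (mod 20). Since 16 ≡ 0 (mod 2) and 2 ∣ 20, we get m ≡ 0 (mod 2).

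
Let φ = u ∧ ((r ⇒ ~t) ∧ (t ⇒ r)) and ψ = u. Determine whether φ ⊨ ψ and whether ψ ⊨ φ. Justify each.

[⇐] This fails. Under t = T, r = F, u = T, the left side is false but the right side is true.

[⇒] Assume the antecedent. If t is true, the antecedent cannot hold. If t is false, the antecedent forces (t = F, r = F, u = T) or (t = F, r = T, u = T), and u holds there. Either way u holds.

(⇒) holds; (⇐) fails.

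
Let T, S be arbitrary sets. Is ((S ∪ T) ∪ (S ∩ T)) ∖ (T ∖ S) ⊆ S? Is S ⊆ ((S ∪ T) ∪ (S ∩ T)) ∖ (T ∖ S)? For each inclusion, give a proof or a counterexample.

The two sets are equal.

Forward inclusion. Let x ∈ ((S ∪ T) ∪ (S ∩ T)) ∖ (T ∖ S). Then either x ∈ S and x ∉ T; or x ∈ T ∩ S. In each case x ∈ S, so ((S ∪ T) ∪ (S ∩ T)) ∖ (T ∖ S) ⊆ S.

Reverse inclusion. Let x ∈ S. Then either x ∈ S and x ∉ T; or x ∈ T ∩ S. In each case x ∈ ((S ∪ T) ∪ (S ∩ T)) ∖ (T ∖ S), so S ⊆ ((S ∪ T) ∪ (S ∩ T)) ∖ (T ∖ S).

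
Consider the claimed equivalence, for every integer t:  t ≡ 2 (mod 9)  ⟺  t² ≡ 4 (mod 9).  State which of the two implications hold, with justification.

(⟹) Suppose t ≡ 2 (mod 9). Write t = 9j + 2. Then (9j + 2)² = 81j² + 36j + 4 = 9(9j² + 4j) + 4, so t² ≡ 4 (mod 9).

(⟸) This fails: take t = 7. Then 7² = 49 ≡ 4 (mod 9), yet 7 ≡ 7 (mod 9), not 2.

(⇒) holds; (⇐) fails.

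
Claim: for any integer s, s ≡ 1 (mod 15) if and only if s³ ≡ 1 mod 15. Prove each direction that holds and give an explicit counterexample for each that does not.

Both implications hold.

[⇐] Suppose s³ ≡ 1 (mod 15). The only residue r in {0, …, 14} with r³ ≡ 1 (mod 15) is r = 1, so s ≡ 1 (mod 15).

[⇒] Suppose s ≡ 1 (mod 15). Write s = 15j + 1. Then (15j + 1)³ = 3375j³ + 675j² + 45j + 1 = 15(225j³ + 45j² + 3j) + 1, so s³ ≡ 1 (mod 15).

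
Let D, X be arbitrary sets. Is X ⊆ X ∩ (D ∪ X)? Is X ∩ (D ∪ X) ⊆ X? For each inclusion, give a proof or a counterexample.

(⊆) Let x ∈ X. Then either x ∈ X and x ∉ D; or x ∈ D ∩ X. In each case x ∈ X ∩ (D ∪ X), so X ⊆ X ∩ (D ∪ X).

(⊇) Let x ∈ X ∩ (D ∪ X). Then either x ∈ X and x ∉ D; or x ∈ D ∩ X. In each case x ∈ X, so X ∩ (D ∪ X) ⊆ X.

Both inclusions hold.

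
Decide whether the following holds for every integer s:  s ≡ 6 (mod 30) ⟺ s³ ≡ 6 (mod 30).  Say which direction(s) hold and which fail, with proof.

Both directions hold; the statement is true.

(⟹) Suppose s ≡ 6 (mod 30). Write s = 30j + 6. Then (30j + 6)³ = 27000j³ + 16200j² + 3240j + 216 = 30(900j³ + 540j² + 108j + 7) + 6, so s³ ≡ 6 (mod 30).

(⟸) Conversely, suppose s³ ≡ 6 (mod 30). The only residue r in {0, …, 29} with r³ ≡ 6 (mod 30) is r = 6, so s ≡ 6 (mod 30).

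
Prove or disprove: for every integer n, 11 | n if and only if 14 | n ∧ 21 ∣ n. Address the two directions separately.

(⇒) This fails: take n = 11. Certainly 11 ∣ 11, but 14 ∤ 11.

(⇐) This fails: take n = 42. Both 14 ∣ 42 and 21 ∣ 42, yet 42 is not a multiple of 11 (since 42 = 3·11 + 9), so 11 ∤ 42.

Both directions fail.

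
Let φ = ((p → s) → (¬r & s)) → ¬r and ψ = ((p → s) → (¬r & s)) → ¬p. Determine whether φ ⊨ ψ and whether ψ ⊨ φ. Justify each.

(⇒) fails; (⇐) holds.

[⇐] Assume the antecedent. If s is true, ((p → s) → (¬r & s)) → ¬r reduces to true regardless of the other variables. If s is false, the antecedent forces (r = F, s = F, p = F) or (r = T, s = F, p = F), and ((p → s) → (¬r & s)) → ¬r holds there. Either way ((p → s) → (¬r & s)) → ¬r holds.

[⇒] This fails. Under r = F, s = F, p = T, the left side is true but the right side is false.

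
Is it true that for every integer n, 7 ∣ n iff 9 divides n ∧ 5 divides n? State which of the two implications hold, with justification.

(→) This fails: take n = 7. Certainly 7 ∣ 7, but 9 ∤ 7.

(←) This fails: take n = 45. Both 9 ∣ 45 and 5 ∣ 45, yet 45 is not a multiple of 7 (since 45 = 6·7 + 3), so 7 ∤ 45.

Both directions fail.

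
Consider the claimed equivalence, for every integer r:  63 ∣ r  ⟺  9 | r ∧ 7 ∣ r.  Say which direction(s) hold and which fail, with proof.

Forward direction. If 63 ∣ r, write r = 63q. Since 63 = 7·9, r = 9·(7q), so 9 ∣ r; and since 63 = 9·7, r = 7·(9q), so 7 ∣ r.

Converse. Suppose 9 ∣ r and 7 ∣ r. Any common multiple of 9 and 7 is a multiple of their lcm; here gcd(9, 7) = 1, so lcm(9, 7) = 9·7 = 63, so 63 ∣ r.

Equivalent; both directions hold.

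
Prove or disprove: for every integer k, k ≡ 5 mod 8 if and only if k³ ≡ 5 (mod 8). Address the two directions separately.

Both directions hold; the statement is true.

[⇐] Suppose k³ ≡ 5 (mod 8). The only residue r in {0, …, 7} with r³ ≡ 5 (mod 8) is r = 5, so k ≡ 5 (mod 8).

[⇒] Suppose k ≡ 5 mod 8. Write k = 8j + 5. Then (8j + 5)³ = 512j³ + 960j² + 600j + 125 = 8(64j³ + 120j² + 75j + 15) + 5, so k³ ≡ 5 (mod 8).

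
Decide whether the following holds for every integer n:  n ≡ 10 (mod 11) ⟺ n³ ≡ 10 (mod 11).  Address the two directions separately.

(⇒) Suppose n ≡ 10 (mod 11). Write n = 11j + 10. Then (11j + 10)³ = 1331j³ + 3630j² + 3300j + 1000 = 11(121j³ + 330j² + 300j + 90) + 10, so n³ ≡ 10 (mod 11).

(⇐) Conversely, suppose n³ ≡ 10 (mod 11). The only residue r in {0, …, 10} with r³ ≡ 10 (mod 11) is r = 10, so n ≡ 10 (mod 11).

Both directions hold; the statement is true.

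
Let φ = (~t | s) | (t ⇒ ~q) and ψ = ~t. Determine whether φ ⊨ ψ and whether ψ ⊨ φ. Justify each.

(⇒) fails; (⇐) holds.

[⇒] This fails. Under t = T, s = F, q = F, the left side is true but the right side is false.

[⇐] Assume the antecedent. If t is true, the antecedent cannot hold. If t is false, (~t | s) | (t ⇒ ~q) reduces to true regardless of the other variables. Either way (~t | s) | (t ⇒ ~q) holds.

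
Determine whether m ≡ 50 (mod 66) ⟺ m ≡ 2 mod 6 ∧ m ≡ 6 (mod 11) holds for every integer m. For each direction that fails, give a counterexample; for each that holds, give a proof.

(⇒) Suppose m ≡ 50 (mod 66); write m = 66j + 50. Since 6 ∣ 66, reducing mod 6 gives m ≡ 50 ≡ 2 (mod 6); since 11 ∣ 66, reducing mod 11 gives m ≡ 50 ≡ 6 (mod 11).

(⇐) Conversely, if m ≡ 2 (mod 6) and m ≡ 6 (mod 11), then by the Chinese remainder theorem m ≡ 50 (mod 66). This is exactly m ≡ 50 (mod 66).

The biconditional holds.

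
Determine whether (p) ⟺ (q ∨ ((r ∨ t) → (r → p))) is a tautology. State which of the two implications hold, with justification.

[⇒] Assume the antecedent. If p is true, q ∨ ((r ∨ t) → (r → p)) reduces to true regardless of the other variables. If p is false, the antecedent cannot hold. Either way q ∨ ((r ∨ t) → (r → p)) holds.

[⇐] This fails. Under r = F, t = F, p = F, q = F, the left side is false but the right side is true.

(⇒) holds; (⇐) fails.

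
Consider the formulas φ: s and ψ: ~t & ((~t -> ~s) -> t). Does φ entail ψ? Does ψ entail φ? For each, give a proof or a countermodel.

Only the reverse direction holds.

(⟹) This fails. Under t = T, s = T, the left side is true but the right side is false.

(⟸) Assume the antecedent. If t is true, the antecedent cannot hold. If t is false, the antecedent forces (t = F, s = T), and s holds there. Either way s holds.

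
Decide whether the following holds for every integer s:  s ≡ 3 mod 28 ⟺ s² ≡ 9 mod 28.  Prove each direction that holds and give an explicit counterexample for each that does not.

Forward direction. Suppose s ≡ 3 mod 28. Write s = 28j + 3. Then (28j + 3)² = 784j² + 168j + 9 = 28(28j² + 6j) + 9, so s² ≡ 9 (mod 28).

Converse. This fails: take s = 11. Then 11² = 121 ≡ 9 (mod 28), yet 11 ≡ 11 (mod 28), not 3.

(⇒) holds; (⇐) fails.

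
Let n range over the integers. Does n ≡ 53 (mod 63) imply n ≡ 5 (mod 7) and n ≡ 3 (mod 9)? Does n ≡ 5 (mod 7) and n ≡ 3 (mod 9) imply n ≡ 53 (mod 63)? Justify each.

Neither direction holds.

Forward direction. This fails: n = 53 gives 53 ≡ 53 (mod 63) but 53 ≡ 4 (mod 7), so the conjunction on the right does not hold.

Converse. This fails: n = 12 satisfies both congruences on the right (12 ≡ 5 mod 7 and 12 ≡ 3 mod 9) yet 12 ≡ 12 (mod 63), not 53.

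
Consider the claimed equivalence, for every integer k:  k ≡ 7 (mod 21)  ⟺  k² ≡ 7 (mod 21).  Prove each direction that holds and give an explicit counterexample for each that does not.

Only the forward implication holds.

(⇐) This fails: take k = 14. Then 14² = 196 ≡ 7 (mod 21), yet 14 ≡ 14 (mod 21), not 7.

(⇒) Suppose k ≡ 7 (mod 21). Write k = 21j + 7. Then (21j + 7)² = 441j² + 294j + 49 = 21(21j² + 14j + 2) + 7, so k² ≡ 7 (mod 21).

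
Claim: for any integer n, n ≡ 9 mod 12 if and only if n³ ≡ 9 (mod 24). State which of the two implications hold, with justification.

(⇒) This fails: take n = 21. Then 21 ≡ 9 (mod 12), but 21³ = 9261 ≡ 21 (mod 24), not 9.

(⇐) Conversely, the residues r modulo 24 with r³ ≡ 9 (mod 24) are exactly {9}, and each is ≡ 9 (mod 12).

Only the reverse direction holds.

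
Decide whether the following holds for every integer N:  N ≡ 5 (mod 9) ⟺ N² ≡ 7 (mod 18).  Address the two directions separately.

(⇒) fails and (⇐) fails.

(⟹) This fails: take N = 14. Then 14 ≡ 5 (mod 9), but 14² = 196 ≡ 16 (mod 18), not 7.

(⟸) This fails: take N = 13. Then 13² = 169 ≡ 7 (mod 18), yet 13 ≡ 4 (mod 9), not 5.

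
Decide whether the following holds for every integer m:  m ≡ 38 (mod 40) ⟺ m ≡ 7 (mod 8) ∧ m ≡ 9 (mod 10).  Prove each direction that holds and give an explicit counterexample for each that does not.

Neither implication holds.

(⟹) This fails: m = 38 gives 38 ≡ 38 (mod 40) but 38 ≡ 6 (mod 8), so the conjunction on the right does not hold.

(⟸) This fails: m = 39 satisfies both congruences on the right (39 ≡ 7 mod 8 and 39 ≡ 9 mod 10) yet 39 ≡ 39 (mod 40), not 38.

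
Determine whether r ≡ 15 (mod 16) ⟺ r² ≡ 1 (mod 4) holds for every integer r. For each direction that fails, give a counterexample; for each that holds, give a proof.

(⇒) holds; (⇐) fails.

(⟹) Suppose r ≡ 15 (mod 16). Then r² ≡ 15² = 225 (mod 16), and since 4 ∣ 16, also r² ≡ 1 (mod 4).

(⟸) This fails: take r = 1. Then 1² = 1 ≡ 1 (mod 4), yet 1 ≡ 1 (mod 16), not 15.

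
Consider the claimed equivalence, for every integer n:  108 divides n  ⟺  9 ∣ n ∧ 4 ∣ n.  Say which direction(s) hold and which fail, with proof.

Forward direction. If 108 ∣ n, write n = 108q. Since 108 = 12·9, n = 9·(12q), so 9 ∣ n; and since 108 = 27·4, n = 4·(27q), so 4 ∣ n.

Converse. This fails: take n = 36. Both 9 ∣ 36 and 4 ∣ 36, yet 36 is not a multiple of 108 (since 36 = 0·108 + 36), so 108 ∤ 36.

The forward direction holds; the converse fails.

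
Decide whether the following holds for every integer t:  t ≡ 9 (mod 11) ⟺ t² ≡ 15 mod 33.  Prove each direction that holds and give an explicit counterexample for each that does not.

(⟹) This fails: take t = 20. Then 20 ≡ 9 (mod 11), but 20² = 400 ≡ 4 (mod 33), not 15.

(⟸) This fails: take t = 24. Then 24² = 576 ≡ 15 (mod 33), yet 24 ≡ 2 (mod 11), not 9.

Both directions fail.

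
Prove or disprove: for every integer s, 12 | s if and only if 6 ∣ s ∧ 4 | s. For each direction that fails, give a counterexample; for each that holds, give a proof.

Both implications hold.

(⇒) If 12 ∣ s, write s = 12q. Since 12 = 2·6, s = 6·(2q), so 6 ∣ s; and since 12 = 3·4, s = 4·(3q), so 4 ∣ s.

(⇐) Suppose 6 ∣ s and 4 ∣ s. Any common multiple of 6 and 4 is a multiple of their lcm; here lcm(6, 4) = 6·4/gcd(6, 4) = 24/2 = 12, so 12 ∣ s.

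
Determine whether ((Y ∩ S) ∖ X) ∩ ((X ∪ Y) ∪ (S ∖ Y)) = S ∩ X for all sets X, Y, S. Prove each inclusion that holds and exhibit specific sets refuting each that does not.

Neither inclusion holds.

(⟹) This inclusion fails. Take X = ∅, Y = {1}, S = {1}; then 1 ∈ ((Y ∩ S) ∖ X) ∩ ((X ∪ Y) ∪ (S ∖ Y)) but 1 ∉ S ∩ X.

(⟸) This inclusion fails. Take X = {1}, Y = ∅, S = {1}; then 1 ∈ S ∩ X but 1 ∉ ((Y ∩ S) ∖ X) ∩ ((X ∪ Y) ∪ (S ∖ Y)).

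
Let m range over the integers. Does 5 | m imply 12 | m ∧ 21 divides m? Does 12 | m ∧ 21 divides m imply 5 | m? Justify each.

(→) This fails: take m = 5. Certainly 5 ∣ 5, but 12 ∤ 5.

(←) This fails: take m = 84. Both 12 ∣ 84 and 21 ∣ 84, yet 84 is not a multiple of 5 (since 84 = 16·5 + 4), so 5 ∤ 84.

Both directions fail.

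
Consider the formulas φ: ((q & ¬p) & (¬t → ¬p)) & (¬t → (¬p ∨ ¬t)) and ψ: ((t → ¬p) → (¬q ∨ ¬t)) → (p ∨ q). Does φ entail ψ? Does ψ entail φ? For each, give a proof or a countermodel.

The forward direction holds; the converse fails.

(←) This fails. Under t = F, q = F, p = T, the left side is false but the right side is true.

(→) Assume the antecedent. If t is true, the antecedent forces (t = T, q = T, p = F), and the consequent holds there. If t is false, the antecedent forces (t = F, q = T, p = F), and the consequent holds there. Either way the consequent holds.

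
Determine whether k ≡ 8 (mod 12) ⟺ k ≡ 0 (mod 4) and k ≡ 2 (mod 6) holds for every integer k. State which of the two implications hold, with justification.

[⇒] Suppose k ≡ 8 (mod 12); write k = 12j + 8. Since 4 ∣ 12, reducing mod 4 gives k ≡ 8 ≡ 0 (mod 4); since 6 ∣ 12, reducing mod 6 gives k ≡ 8 ≡ 2 (mod 6).

[⇐] Conversely, if k ≡ 0 (mod 4) and k ≡ 2 (mod 6), then by the Chinese remainder theorem k ≡ 8 (mod 12). This is exactly k ≡ 8 (mod 12).

Both implications hold.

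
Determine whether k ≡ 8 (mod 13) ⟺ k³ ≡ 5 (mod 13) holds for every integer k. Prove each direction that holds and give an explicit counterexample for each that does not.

Not equivalent: only (⇒) holds.

(⟹) Suppose k ≡ 8 (mod 13). Write k = 13j + 8. Then (13j + 8)³ = 2197j³ + 4056j² + 2496j + 512 = 13(169j³ + 312j² + 192j + 39) + 5, so k³ ≡ 5 (mod 13).

(⟸) This fails: take k = 7. Then 7³ = 343 ≡ 5 (mod 13), yet 7 ≡ 7 (mod 13), not 8.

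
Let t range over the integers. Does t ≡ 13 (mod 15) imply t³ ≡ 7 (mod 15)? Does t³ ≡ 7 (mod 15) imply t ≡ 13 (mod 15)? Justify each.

Both implications hold.

(⇐) Suppose t³ ≡ 7 (mod 15). The only residue r in {0, …, 14} with r³ ≡ 7 (mod 15) is r = 13, so t ≡ 13 (mod 15).

(⇒) Suppose t ≡ 13 (mod 15). Write t = 15j + 13. Then (15j + 13)³ = 3375j³ + 8775j² + 7605j + 2197 = 15(225j³ + 585j² + 507j + 146) + 7, so t³ ≡ 7 (mod 15).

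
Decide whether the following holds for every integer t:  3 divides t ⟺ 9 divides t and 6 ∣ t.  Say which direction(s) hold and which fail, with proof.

Forward direction. This fails: take t = 3. Certainly 3 ∣ 3, but 9 ∤ 3.

Converse. Suppose 9 ∣ t and 6 ∣ t. Any common multiple of 9 and 6 is a multiple of their lcm; here lcm(9, 6) = 9·6/gcd(9, 6) = 54/3 = 18, so 18 ∣ t. Since 3 ∣ 18, it follows that 3 ∣ t.

Not equivalent: only (⇐) holds.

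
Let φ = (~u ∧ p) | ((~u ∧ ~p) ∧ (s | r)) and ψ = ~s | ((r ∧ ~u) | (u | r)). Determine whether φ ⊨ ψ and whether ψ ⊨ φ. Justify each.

Neither direction holds.

Forward direction. This fails. Under s = T, u = F, r = F, p = F, the left side is true but the right side is false.

Converse. This fails. Under s = F, u = F, r = F, p = F, the left side is false but the right side is true.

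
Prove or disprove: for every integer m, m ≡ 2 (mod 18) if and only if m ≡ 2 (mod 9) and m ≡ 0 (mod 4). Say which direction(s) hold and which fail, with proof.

(⟹) This fails: m = 2 gives 2 ≡ 2 (mod 18) but 2 ≡ 2 (mod 4), so the conjunction on the right does not hold.

(⟸) Conversely, if m ≡ 2 (mod 9) and m ≡ 0 (mod 4), then by the Chinese remainder theorem m ≡ 20 (mod 36). Since 20 ≡ 2 (mod 18) and 18 ∣ 36, we get m ≡ 2 (mod 18).

Not equivalent: only (⇐) holds.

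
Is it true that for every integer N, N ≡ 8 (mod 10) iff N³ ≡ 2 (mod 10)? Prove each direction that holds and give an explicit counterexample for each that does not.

(→) Suppose N ≡ 8 (mod 10). Write N = 10j + 8. Then (10j + 8)³ = 1000j³ + 2400j² + 1920j + 512 = 10(100j³ + 240j² + 192j + 51) + 2, so N³ ≡ 2 (mod 10).

(←) For the converse, argue contrapositively. If N ≢ 8 (mod 10), then N is congruent to one of 0, 1, 2, 3, 4, 5, 6, 7, 9 modulo 10, and these give N³ ≡ 0, 1, 8, 7, 4, 5, 6, 3, 9 respectively — never 2.

Equivalent; both directions hold.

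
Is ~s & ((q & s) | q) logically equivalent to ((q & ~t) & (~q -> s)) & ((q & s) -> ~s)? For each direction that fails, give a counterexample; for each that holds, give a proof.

(⟹) This fails. Under q = T, t = T, s = F, the left side is true but the right side is false.

(⟸) Assume the antecedent. If q is true, the antecedent forces (q = T, t = F, s = F), and ~s & ((q & s) | q) holds there. If q is false, the antecedent cannot hold. Either way ~s & ((q & s) | q) holds.

Only the converse holds.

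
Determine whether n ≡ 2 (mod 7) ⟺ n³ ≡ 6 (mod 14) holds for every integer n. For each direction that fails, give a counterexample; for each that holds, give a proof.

Forward direction. This fails: take n = 2. Then 2 ≡ 2 (mod 7), but 2³ = 8 ≡ 8 (mod 14), not 6.

Converse. This fails: take n = 6. Then 6³ = 216 ≡ 6 (mod 14), yet 6 ≡ 6 (mod 7), not 2.

Neither direction holds.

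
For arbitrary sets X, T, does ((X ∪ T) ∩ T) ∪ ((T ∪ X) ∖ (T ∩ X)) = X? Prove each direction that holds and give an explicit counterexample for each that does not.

(⊆) This inclusion fails. Take X = ∅, T = {1}; then 1 ∈ ((X ∪ T) ∩ T) ∪ ((T ∪ X) ∖ (T ∩ X)) but 1 ∉ X.

(⊇) Let x ∈ X. Then either x ∈ X and x ∉ T; or x ∈ X ∩ T. In each case x ∈ ((X ∪ T) ∩ T) ∪ ((T ∪ X) ∖ (T ∩ X)), so X ⊆ ((X ∪ T) ∩ T) ∪ ((T ∪ X) ∖ (T ∩ X)).

The sets are not equal: only the reverse inclusion holds.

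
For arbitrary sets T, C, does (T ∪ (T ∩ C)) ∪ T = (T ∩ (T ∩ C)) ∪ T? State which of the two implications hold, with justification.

(⊇) Let x ∈ (T ∩ (T ∩ C)) ∪ T. Then either x ∈ T and x ∉ C; or x ∈ T ∩ C. In each case x ∈ (T ∪ (T ∩ C)) ∪ T, so (T ∩ (T ∩ C)) ∪ T ⊆ (T ∪ (T ∩ C)) ∪ T.

(⊆) Let x ∈ (T ∪ (T ∩ C)) ∪ T. Then either x ∈ T and x ∉ C; or x ∈ T ∩ C. In each case x ∈ (T ∩ (T ∩ C)) ∪ T, so (T ∪ (T ∩ C)) ∪ T ⊆ (T ∩ (T ∩ C)) ∪ T.

Both inclusions hold.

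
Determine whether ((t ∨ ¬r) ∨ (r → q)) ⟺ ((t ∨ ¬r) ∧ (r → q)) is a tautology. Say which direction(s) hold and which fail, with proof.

Only the converse holds.

Converse. Assume the antecedent. If t is true, (t ∨ ¬r) ∨ (r → q) reduces to true regardless of the other variables. If t is false, the antecedent forces (t = F, q = F, r = F) or (t = F, q = T, r = F), and (t ∨ ¬r) ∨ (r → q) holds there. Either way (t ∨ ¬r) ∨ (r → q) holds.

Forward direction. This fails. Under t = T, q = F, r = T, the left side is true but the right side is false.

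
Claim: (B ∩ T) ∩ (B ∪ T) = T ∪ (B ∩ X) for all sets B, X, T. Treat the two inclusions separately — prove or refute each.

Forward inclusion. Let x ∈ (B ∩ T) ∩ (B ∪ T). Then either x ∈ B ∩ T and x ∉ X; or x ∈ B ∩ X ∩ T. In each case x ∈ T ∪ (B ∩ X), so (B ∩ T) ∩ (B ∪ T) ⊆ T ∪ (B ∩ X).

Reverse inclusion. This inclusion fails. Take B = {1}, X = {1}, T = ∅; then 1 ∈ T ∪ (B ∩ X) but 1 ∉ (B ∩ T) ∩ (B ∪ T).

Only the forward inclusion holds.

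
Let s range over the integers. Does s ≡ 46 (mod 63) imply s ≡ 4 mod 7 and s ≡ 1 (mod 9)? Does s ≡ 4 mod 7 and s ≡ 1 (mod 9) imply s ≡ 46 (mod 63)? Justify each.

(⟹) Suppose s ≡ 46 (mod 63); write s = 63j + 46. Since 7 ∣ 63, reducing mod 7 gives s ≡ 46 ≡ 4 (mod 7); since 9 ∣ 63, reducing mod 9 gives s ≡ 46 ≡ 1 (mod 9).

(⟸) Conversely, if s ≡ 4 (mod 7) and s ≡ 1 (mod 9), then by the Chinese remainder theorem s ≡ 46 (mod 63). This is exactly s ≡ 46 (mod 63).

Equivalent; both directions hold.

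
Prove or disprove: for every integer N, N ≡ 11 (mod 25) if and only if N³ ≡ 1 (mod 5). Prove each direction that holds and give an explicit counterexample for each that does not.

Not equivalent: only (⇒) holds.

[⇒] Suppose N ≡ 11 (mod 25). Then N³ ≡ 11³ = 1331 (mod 25), and since 5 ∣ 25, also N³ ≡ 1 (mod 5).

[⇐] This fails: take N = 1. Then 1³ = 1 ≡ 1 (mod 5), yet 1 ≡ 1 (mod 25), not 11.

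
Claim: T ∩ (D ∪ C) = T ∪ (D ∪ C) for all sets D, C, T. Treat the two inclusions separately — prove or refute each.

Only the forward inclusion holds.

(⟸) This inclusion fails. Take D = {1}, C = ∅, T = ∅; then 1 ∈ T ∪ (D ∪ C) but 1 ∉ T ∩ (D ∪ C).

(⟹) Let x ∈ T ∩ (D ∪ C). Then either x ∈ D ∩ T and x ∉ C; or x ∈ C ∩ T and x ∉ D; or x ∈ D ∩ C ∩ T. In each case x ∈ T ∪ (D ∪ C), so T ∩ (D ∪ C) ⊆ T ∪ (D ∪ C).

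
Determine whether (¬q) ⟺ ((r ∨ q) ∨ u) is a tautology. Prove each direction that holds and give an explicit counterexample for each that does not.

(⇒) fails and (⇐) fails.

(⇒) This fails. Under q = F, u = F, r = F, the left side is true but the right side is false.

(⇐) This fails. Under q = T, u = F, r = F, the left side is false but the right side is true.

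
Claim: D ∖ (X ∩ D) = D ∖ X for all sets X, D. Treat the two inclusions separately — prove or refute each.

Both inclusions hold.

(⊇) Let x ∈ D ∖ X. Then x ∈ D and x ∉ X, from which x ∈ D ∖ (X ∩ D).

(⊆) Let x ∈ D ∖ (X ∩ D). Then x ∈ D and x ∉ X, from which x ∈ D ∖ X.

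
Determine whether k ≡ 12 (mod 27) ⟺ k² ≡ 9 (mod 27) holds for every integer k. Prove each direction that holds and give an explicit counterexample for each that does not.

(←) This fails: take k = 3. Then 3² = 9 ≡ 9 (mod 27), yet 3 ≡ 3 (mod 27), not 12.

(→) Suppose k ≡ 12 (mod 27). Write k = 27j + 12. Then (27j + 12)² = 729j² + 648j + 144 = 27(27j² + 24j + 5) + 9, so k² ≡ 9 (mod 27).

Only the forward direction holds.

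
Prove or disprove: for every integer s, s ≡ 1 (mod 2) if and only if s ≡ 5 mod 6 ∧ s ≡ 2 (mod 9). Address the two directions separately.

[⇐] If s ≡ 5 (mod 6) and s ≡ 2 (mod 9), then by the Chinese remainder theorem s ≡ 11 (mod 18). Since 11 ≡ 1 (mod 2) and 2 ∣ 18, we get s ≡ 1 (mod 2).

[⇒] This fails: s = 1 gives 1 ≡ 1 (mod 2) but 1 ≡ 1 (mod 6), so the conjunction on the right does not hold.

Only the reverse direction holds.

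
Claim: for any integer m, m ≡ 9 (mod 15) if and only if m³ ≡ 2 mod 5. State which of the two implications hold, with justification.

(⇒) fails and (⇐) fails.

[⇒] This fails: take m = 9. Then 9 ≡ 9 (mod 15), but 9³ = 729 ≡ 4 (mod 5), not 2.

[⇐] This fails: take m = 3. Then 3³ = 27 ≡ 2 (mod 5), yet 3 ≡ 3 (mod 15), not 9.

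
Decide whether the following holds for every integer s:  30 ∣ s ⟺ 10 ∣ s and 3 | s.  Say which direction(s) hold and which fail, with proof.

Both directions hold; the statement is true.

(⟹) If 30 ∣ s, write s = 30q. Since 30 = 3·10, s = 10·(3q), so 10 ∣ s; and since 30 = 10·3, s = 3·(10q), so 3 ∣ s.

(⟸) Suppose 10 ∣ s and 3 ∣ s. Any common multiple of 10 and 3 is a multiple of their lcm; here gcd(10, 3) = 1, so lcm(10, 3) = 10·3 = 30, so 30 ∣ s.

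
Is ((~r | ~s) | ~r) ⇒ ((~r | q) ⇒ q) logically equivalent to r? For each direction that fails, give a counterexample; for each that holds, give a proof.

Not equivalent: only (⇐) holds.

(→) This fails. Under r = F, q = T, s = F, the left side is true but the right side is false.

(←) Assume the antecedent. If r is true, the consequent reduces to true regardless of the other variables. If r is false, the antecedent cannot hold. Either way the consequent holds.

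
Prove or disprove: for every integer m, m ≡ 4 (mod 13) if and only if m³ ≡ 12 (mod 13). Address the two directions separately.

Only the forward direction holds.

Converse. This fails: take m = 10. Then 10³ = 1000 ≡ 12 (mod 13), yet 10 ≡ 10 (mod 13), not 4.

Forward direction. Suppose m ≡ 4 (mod 13). Write m = 13j + 4. Then (13j + 4)³ = 2197j³ + 2028j² + 624j + 64 = 13(169j³ + 156j² + 48j + 4) + 12, so m³ ≡ 12 (mod 13).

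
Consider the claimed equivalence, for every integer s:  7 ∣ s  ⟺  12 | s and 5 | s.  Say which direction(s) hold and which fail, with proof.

Neither direction holds.

(⟹) This fails: take s = 7. Certainly 7 ∣ 7, but 12 ∤ 7.

(⟸) This fails: take s = 60. Both 12 ∣ 60 and 5 ∣ 60, yet 60 is not a multiple of 7 (since 60 = 8·7 + 4), so 7 ∤ 60.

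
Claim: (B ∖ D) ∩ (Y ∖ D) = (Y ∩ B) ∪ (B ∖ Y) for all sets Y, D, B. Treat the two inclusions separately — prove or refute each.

Only the forward inclusion holds.

Forward inclusion. Let x ∈ (B ∖ D) ∩ (Y ∖ D). Then x ∈ Y ∩ B and x ∉ D, from which x ∈ (Y ∩ B) ∪ (B ∖ Y).

Reverse inclusion. This inclusion fails. Take Y = ∅, D = ∅, B = {1}; then 1 ∈ (Y ∩ B) ∪ (B ∖ Y) but 1 ∉ (B ∖ D) ∩ (Y ∖ D).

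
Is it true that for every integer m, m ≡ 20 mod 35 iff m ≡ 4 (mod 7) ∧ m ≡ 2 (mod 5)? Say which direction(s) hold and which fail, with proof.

(⟹) This fails: m = 20 gives 20 ≡ 20 (mod 35) but 20 ≡ 6 (mod 7), so the conjunction on the right does not hold.

(⟸) This fails: m = 32 satisfies both congruences on the right (32 ≡ 4 mod 7 and 32 ≡ 2 mod 5) yet 32 ≡ 32 (mod 35), not 20.

Neither direction holds.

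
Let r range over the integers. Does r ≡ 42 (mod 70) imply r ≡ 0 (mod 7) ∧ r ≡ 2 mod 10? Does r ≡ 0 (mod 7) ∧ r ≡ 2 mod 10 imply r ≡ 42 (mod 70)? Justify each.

Both directions hold.

Converse. If r ≡ 0 (mod 7) and r ≡ 2 (mod 10), then by the Chinese remainder theorem r ≡ 42 (mod 70). This is exactly r ≡ 42 (mod 70).

Forward direction. Suppose r ≡ 42 (mod 70); write r = 70j + 42. Since 7 ∣ 70, reducing mod 7 gives r ≡ 42 ≡ 0 (mod 7); since 10 ∣ 70, reducing mod 10 gives r ≡ 42 ≡ 2 (mod 10).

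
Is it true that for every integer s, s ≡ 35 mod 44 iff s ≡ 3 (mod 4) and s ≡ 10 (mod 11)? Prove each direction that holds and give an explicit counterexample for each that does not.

(⇒) fails and (⇐) fails.

(→) This fails: s = 35 gives 35 ≡ 35 (mod 44) but 35 ≡ 2 (mod 11), so the conjunction on the right does not hold.

(←) This fails: s = 43 satisfies both congruences on the right (43 ≡ 3 mod 4 and 43 ≡ 10 mod 11) yet 43 ≡ 43 (mod 44), not 35.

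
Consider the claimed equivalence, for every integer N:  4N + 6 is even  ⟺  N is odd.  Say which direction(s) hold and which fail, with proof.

(⇒) fails; (⇐) holds.

[⇐] Suppose N is odd. Since 4 is even, 4N is even for every N, so 4N + 6 has the same parity as 6, which is even. Hence 4N + 6 is even.

[⇒] This fails: take N = 6. Then 4N + 6 = 30, which is even, yet N = 6 is even, not odd.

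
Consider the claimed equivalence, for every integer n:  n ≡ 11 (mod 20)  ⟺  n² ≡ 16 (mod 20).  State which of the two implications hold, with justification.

[⇒] This fails: take n = 11. Then 11 ≡ 11 (mod 20), but 11² = 121 ≡ 1 (mod 20), not 16.

[⇐] This fails: take n = 4. Then 4² = 16 ≡ 16 (mod 20), yet 4 ≡ 4 (mod 20), not 11.

Neither implication holds.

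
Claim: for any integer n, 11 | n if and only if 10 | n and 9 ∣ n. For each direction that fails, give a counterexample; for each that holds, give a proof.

(⇒) This fails: take n = 11. Certainly 11 ∣ 11, but 10 ∤ 11.

(⇐) This fails: take n = 90. Both 10 ∣ 90 and 9 ∣ 90, yet 90 is not a multiple of 11 (since 90 = 8·11 + 2), so 11 ∤ 90.

Neither implication holds.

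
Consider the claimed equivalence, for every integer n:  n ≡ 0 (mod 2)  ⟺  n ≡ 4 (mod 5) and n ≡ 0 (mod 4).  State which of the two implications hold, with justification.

Converse. If n ≡ 4 (mod 5) and n ≡ 0 (mod 4), then by the Chinese remainder theorem n ≡ 4 (mod 20). Since 4 ≡ 0 (mod 2) and 2 ∣ 20, we get n ≡ 0 (mod 2).

Forward direction. This fails: n = 0 gives 0 ≡ 0 (mod 2) but 0 ≡ 0 (mod 5), so the conjunction on the right does not hold.

Only the reverse direction holds.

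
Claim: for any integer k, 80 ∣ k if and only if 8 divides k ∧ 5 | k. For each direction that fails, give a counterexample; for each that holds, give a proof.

Converse. This fails: take k = 40. Both 8 ∣ 40 and 5 ∣ 40, yet 40 is not a multiple of 80 (since 40 = 0·80 + 40), so 80 ∤ 40.

Forward direction. If 80 ∣ k, write k = 80q. Since 80 = 10·8, k = 8·(10q), so 8 ∣ k; and since 80 = 16·5, k = 5·(16q), so 5 ∣ k.

Only the forward direction holds.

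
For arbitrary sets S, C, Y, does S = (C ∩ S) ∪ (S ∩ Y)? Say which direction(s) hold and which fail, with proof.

The sets are not equal: only the reverse inclusion holds.

Reverse inclusion. Let x ∈ (C ∩ S) ∪ (S ∩ Y). Then either x ∈ S ∩ C and x ∉ Y; or x ∈ S ∩ Y and x ∉ C; or x ∈ S ∩ C ∩ Y. In each case x ∈ S, so (C ∩ S) ∪ (S ∩ Y) ⊆ S.

Forward inclusion. This inclusion fails. Take S = {1}, C = ∅, Y = ∅; then 1 ∈ S but 1 ∉ (C ∩ S) ∪ (S ∩ Y).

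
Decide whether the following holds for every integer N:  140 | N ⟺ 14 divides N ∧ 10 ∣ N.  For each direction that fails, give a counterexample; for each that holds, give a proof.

Only the forward direction holds.

(→) If 140 ∣ N, write N = 140q. Since 140 = 10·14, N = 14·(10q), so 14 ∣ N; and since 140 = 14·10, N = 10·(14q), so 10 ∣ N.

(←) This fails: take N = 70. Both 14 ∣ 70 and 10 ∣ 70, yet 70 is not a multiple of 140 (since 70 = 0·140 + 70), so 140 ∤ 70.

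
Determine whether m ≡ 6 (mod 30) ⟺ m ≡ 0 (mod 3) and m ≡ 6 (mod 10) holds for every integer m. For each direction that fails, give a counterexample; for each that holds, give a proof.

(⇒) Suppose m ≡ 6 (mod 30); write m = 30j + 6. Since 3 ∣ 30, reducing mod 3 gives m ≡ 6 ≡ 0 (mod 3); since 10 ∣ 30, reducing mod 10 gives m ≡ 6 (mod 10).

(⇐) Conversely, if m ≡ 0 (mod 3) and m ≡ 6 (mod 10), then by the Chinese remainder theorem m ≡ 6 (mod 30). This is exactly m ≡ 6 (mod 30).

Both directions hold; the statement is true.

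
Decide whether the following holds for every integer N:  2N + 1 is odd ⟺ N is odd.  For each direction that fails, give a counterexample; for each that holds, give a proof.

The forward direction fails; the converse holds.

(⇒) This fails: take N = 4. Then 2N + 1 = 9, which is odd, yet N = 4 is even, not odd.

(⇐) Suppose N is odd. Since 2 is even, 2N is even for every N, so 2N + 1 has the same parity as 1, which is odd. Hence 2N + 1 is odd.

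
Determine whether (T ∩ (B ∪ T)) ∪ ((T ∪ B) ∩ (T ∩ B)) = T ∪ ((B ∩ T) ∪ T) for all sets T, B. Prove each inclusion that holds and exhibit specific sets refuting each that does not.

Both inclusions hold; the sets are equal.

(⊆) Let x ∈ (T ∩ (B ∪ T)) ∪ ((T ∪ B) ∩ (T ∩ B)). Then either x ∈ T and x ∉ B; or x ∈ T ∩ B. In each case x ∈ T ∪ ((B ∩ T) ∪ T), so (T ∩ (B ∪ T)) ∪ ((T ∪ B) ∩ (T ∩ B)) ⊆ T ∪ ((B ∩ T) ∪ T).

(⊇) Let x ∈ T ∪ ((B ∩ T) ∪ T). Then either x ∈ T and x ∉ B; or x ∈ T ∩ B. In each case x ∈ (T ∩ (B ∪ T)) ∪ ((T ∪ B) ∩ (T ∩ B)), so T ∪ ((B ∩ T) ∪ T) ⊆ (T ∩ (B ∪ T)) ∪ ((T ∪ B) ∩ (T ∩ B)).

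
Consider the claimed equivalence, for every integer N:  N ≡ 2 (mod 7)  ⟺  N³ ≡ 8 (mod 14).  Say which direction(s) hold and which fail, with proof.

Neither direction holds.

(⇒) This fails: take N = 9. Then 9 ≡ 2 (mod 7), but 9³ = 729 ≡ 1 (mod 14), not 8.

(⇐) This fails: take N = 4. Then 4³ = 64 ≡ 8 (mod 14), yet 4 ≡ 4 (mod 7), not 2.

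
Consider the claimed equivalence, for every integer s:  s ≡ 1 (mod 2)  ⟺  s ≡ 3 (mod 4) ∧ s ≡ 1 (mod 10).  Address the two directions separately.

(→) This fails: s = 1 gives 1 ≡ 1 (mod 2) but 1 ≡ 1 (mod 4), so the conjunction on the right does not hold.

(←) Conversely, if s ≡ 3 (mod 4) and s ≡ 1 (mod 10), then by the Chinese remainder theorem s ≡ 11 (mod 20). Since 11 ≡ 1 (mod 2) and 2 ∣ 20, we get s ≡ 1 (mod 2).

Not equivalent: only (⇐) holds.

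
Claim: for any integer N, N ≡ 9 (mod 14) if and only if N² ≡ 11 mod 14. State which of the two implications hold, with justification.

The forward direction holds; the converse fails.

(⇒) Suppose N ≡ 9 (mod 14). Write N = 14j + 9. Then (14j + 9)² = 196j² + 252j + 81 = 14(14j² + 18j + 5) + 11, so N² ≡ 11 (mod 14).

(⇐) This fails: take N = 5. Then 5² = 25 ≡ 11 (mod 14), yet 5 ≡ 5 (mod 14), not 9.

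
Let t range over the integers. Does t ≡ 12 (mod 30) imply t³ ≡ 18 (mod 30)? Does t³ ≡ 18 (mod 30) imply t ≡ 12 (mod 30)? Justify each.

(→) Suppose t ≡ 12 (mod 30). Write t = 30j + 12. Then (30j + 12)³ = 27000j³ + 32400j² + 12960j + 1728 = 30(900j³ + 1080j² + 432j + 57) + 18, so t³ ≡ 18 (mod 30).

(←) Conversely, suppose t³ ≡ 18 (mod 30). The only residue r in {0, …, 29} with r³ ≡ 18 (mod 30) is r = 12, so t ≡ 12 (mod 30).

Both directions hold.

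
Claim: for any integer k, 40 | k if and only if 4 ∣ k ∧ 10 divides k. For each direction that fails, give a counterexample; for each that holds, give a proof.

Forward direction. If 40 ∣ k, write k = 40q. Since 40 = 10·4, k = 4·(10q), so 4 ∣ k; and since 40 = 4·10, k = 10·(4q), so 10 ∣ k.

Converse. This fails: take k = 20. Both 4 ∣ 20 and 10 ∣ 20, yet 20 is not a multiple of 40 (since 20 = 0·40 + 20), so 40 ∤ 20.

The forward direction holds; the converse fails.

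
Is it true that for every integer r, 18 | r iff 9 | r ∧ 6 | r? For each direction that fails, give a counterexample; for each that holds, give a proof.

The biconditional holds.

(⇒) If 18 ∣ r, write r = 18q. Since 18 = 2·9, r = 9·(2q), so 9 ∣ r; and since 18 = 3·6, r = 6·(3q), so 6 ∣ r.

(⇐) Suppose 9 ∣ r and 6 ∣ r. Any common multiple of 9 and 6 is a multiple of their lcm; here lcm(9, 6) = 9·6/gcd(9, 6) = 54/3 = 18, so 18 ∣ r.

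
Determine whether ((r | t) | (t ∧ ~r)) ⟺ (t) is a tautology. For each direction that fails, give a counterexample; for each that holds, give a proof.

(⟹) This fails. Under t = F, r = T, the left side is true but the right side is false.

(⟸) Assume the antecedent. If t is true, (r | t) | (t ∧ ~r) reduces to true regardless of the other variables. If t is false, the antecedent cannot hold. Either way (r | t) | (t ∧ ~r) holds.

(⇒) fails; (⇐) holds.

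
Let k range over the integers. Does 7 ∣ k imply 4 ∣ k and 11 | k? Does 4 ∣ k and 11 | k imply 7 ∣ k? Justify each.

Neither direction holds.

[⇒] This fails: take k = 7. Certainly 7 ∣ 7, but 4 ∤ 7.

[⇐] This fails: take k = 44. Both 4 ∣ 44 and 11 ∣ 44, yet 44 is not a multiple of 7 (since 44 = 6·7 + 2), so 7 ∤ 44.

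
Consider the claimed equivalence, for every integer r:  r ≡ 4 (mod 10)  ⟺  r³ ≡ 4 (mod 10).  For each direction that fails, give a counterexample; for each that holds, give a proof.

(⇒) Suppose r ≡ 4 (mod 10). Write r = 10j + 4. Then (10j + 4)³ = 1000j³ + 1200j² + 480j + 64 = 10(100j³ + 120j² + 48j + 6) + 4, so r³ ≡ 4 (mod 10).

(⇐) For the converse, argue contrapositively. If r ≢ 4 (mod 10), then r is congruent to one of 0, 1, 2, 3, 5, 6, 7, 8, 9 modulo 10, and these give r³ ≡ 0, 1, 8, 7, 5, 6, 3, 2, 9 respectively — never 4.

Both directions hold.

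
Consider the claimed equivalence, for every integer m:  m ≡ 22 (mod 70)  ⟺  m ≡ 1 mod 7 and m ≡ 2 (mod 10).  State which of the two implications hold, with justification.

Both directions hold.

(⟹) Suppose m ≡ 22 (mod 70); write m = 70j + 22. Since 7 ∣ 70, reducing mod 7 gives m ≡ 22 ≡ 1 (mod 7); since 10 ∣ 70, reducing mod 10 gives m ≡ 22 ≡ 2 (mod 10).

(⟸) Conversely, if m ≡ 1 (mod 7) and m ≡ 2 (mod 10), then by the Chinese remainder theorem m ≡ 22 (mod 70). This is exactly m ≡ 22 (mod 70).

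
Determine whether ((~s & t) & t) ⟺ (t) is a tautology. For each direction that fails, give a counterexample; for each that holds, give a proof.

(⇒) Assume the antecedent. If s is true, the antecedent cannot hold. If s is false, the antecedent forces (s = F, t = T), and t holds there. Either way t holds.

(⇐) This fails. Under s = T, t = T, the left side is false but the right side is true.

Only the forward implication holds.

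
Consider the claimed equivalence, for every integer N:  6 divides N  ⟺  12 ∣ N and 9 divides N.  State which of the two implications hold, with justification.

(⟹) This fails: take N = 6. Certainly 6 ∣ 6, but 12 ∤ 6.

(⟸) Suppose 12 ∣ N and 9 ∣ N. Any common multiple of 12 and 9 is a multiple of their lcm; here lcm(12, 9) = 12·9/gcd(12, 9) = 108/3 = 36, so 36 ∣ N. Since 6 ∣ 36, it follows that 6 ∣ N.

(⇒) fails; (⇐) holds.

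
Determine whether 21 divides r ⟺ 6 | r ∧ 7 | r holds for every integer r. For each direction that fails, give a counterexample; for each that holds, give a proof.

(⟹) This fails: take r = 21. Certainly 21 ∣ 21, but 6 ∤ 21.

(⟸) Suppose 6 ∣ r and 7 ∣ r. Any common multiple of 6 and 7 is a multiple of their lcm; here gcd(6, 7) = 1, so lcm(6, 7) = 6·7 = 42, so 42 ∣ r. Since 21 ∣ 42, it follows that 21 ∣ r.

Only the converse holds.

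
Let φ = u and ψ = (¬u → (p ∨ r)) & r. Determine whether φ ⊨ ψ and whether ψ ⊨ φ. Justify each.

(⇒) This fails. Under p = F, u = T, r = F, the left side is true but the right side is false.

(⇐) This fails. Under p = F, u = F, r = T, the left side is false but the right side is true.

Neither implication holds.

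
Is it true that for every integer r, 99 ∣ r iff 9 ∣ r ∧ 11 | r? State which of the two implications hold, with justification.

Equivalent; both directions hold.

(⇒) If 99 ∣ r, write r = 99q. Since 99 = 11·9, r = 9·(11q), so 9 ∣ r; and since 99 = 9·11, r = 11·(9q), so 11 ∣ r.

(⇐) Suppose 9 ∣ r and 11 ∣ r. Any common multiple of 9 and 11 is a multiple of their lcm; here gcd(9, 11) = 1, so lcm(9, 11) = 9·11 = 99, so 99 ∣ r.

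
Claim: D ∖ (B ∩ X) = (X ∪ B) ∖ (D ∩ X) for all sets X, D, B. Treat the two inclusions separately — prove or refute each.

Forward inclusion. This inclusion fails. Take X = ∅, D = {1}, B = ∅; then 1 ∈ D ∖ (B ∩ X) but 1 ∉ (X ∪ B) ∖ (D ∩ X).

Reverse inclusion. This inclusion fails. Take X = {1}, D = ∅, B = ∅; then 1 ∈ (X ∪ B) ∖ (D ∩ X) but 1 ∉ D ∖ (B ∩ X).

Both inclusions fail.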